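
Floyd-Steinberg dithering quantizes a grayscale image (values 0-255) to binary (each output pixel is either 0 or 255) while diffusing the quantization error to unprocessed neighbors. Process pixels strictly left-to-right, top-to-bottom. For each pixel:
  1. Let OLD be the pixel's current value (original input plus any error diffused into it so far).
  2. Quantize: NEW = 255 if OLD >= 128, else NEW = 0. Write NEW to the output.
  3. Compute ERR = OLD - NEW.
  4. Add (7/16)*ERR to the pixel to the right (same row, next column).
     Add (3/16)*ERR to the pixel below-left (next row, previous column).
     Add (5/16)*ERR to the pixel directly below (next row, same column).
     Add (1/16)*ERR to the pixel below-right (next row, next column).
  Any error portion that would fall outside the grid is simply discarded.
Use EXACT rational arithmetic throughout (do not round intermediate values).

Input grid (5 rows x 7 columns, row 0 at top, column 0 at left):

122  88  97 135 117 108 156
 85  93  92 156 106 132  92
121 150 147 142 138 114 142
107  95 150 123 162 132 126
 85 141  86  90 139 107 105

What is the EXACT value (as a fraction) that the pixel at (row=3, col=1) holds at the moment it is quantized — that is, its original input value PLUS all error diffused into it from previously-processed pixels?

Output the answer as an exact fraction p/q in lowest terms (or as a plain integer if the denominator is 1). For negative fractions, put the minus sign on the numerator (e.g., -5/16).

Answer: 6298291153/67108864

Derivation:
(0,0): OLD=122 → NEW=0, ERR=122
(0,1): OLD=1131/8 → NEW=255, ERR=-909/8
(0,2): OLD=6053/128 → NEW=0, ERR=6053/128
(0,3): OLD=318851/2048 → NEW=255, ERR=-203389/2048
(0,4): OLD=2410133/32768 → NEW=0, ERR=2410133/32768
(0,5): OLD=73494035/524288 → NEW=255, ERR=-60199405/524288
(0,6): OLD=887227013/8388608 → NEW=0, ERR=887227013/8388608
(1,0): OLD=13033/128 → NEW=0, ERR=13033/128
(1,1): OLD=121375/1024 → NEW=0, ERR=121375/1024
(1,2): OLD=4355275/32768 → NEW=255, ERR=-4000565/32768
(1,3): OLD=11573455/131072 → NEW=0, ERR=11573455/131072
(1,4): OLD=1173394029/8388608 → NEW=255, ERR=-965701011/8388608
(1,5): OLD=4709777853/67108864 → NEW=0, ERR=4709777853/67108864
(1,6): OLD=159536249459/1073741824 → NEW=255, ERR=-114267915661/1073741824
(2,0): OLD=2867909/16384 → NEW=255, ERR=-1310011/16384
(2,1): OLD=71057799/524288 → NEW=255, ERR=-62635641/524288
(2,2): OLD=675656149/8388608 → NEW=0, ERR=675656149/8388608
(2,3): OLD=11785384173/67108864 → NEW=255, ERR=-5327376147/67108864
(2,4): OLD=46155820381/536870912 → NEW=0, ERR=46155820381/536870912
(2,5): OLD=2515055324159/17179869184 → NEW=255, ERR=-1865811317761/17179869184
(2,6): OLD=18036253439209/274877906944 → NEW=0, ERR=18036253439209/274877906944
(3,0): OLD=500072373/8388608 → NEW=0, ERR=500072373/8388608
(3,1): OLD=6298291153/67108864 → NEW=0, ERR=6298291153/67108864
Target (3,1): original=95, with diffused error = 6298291153/67108864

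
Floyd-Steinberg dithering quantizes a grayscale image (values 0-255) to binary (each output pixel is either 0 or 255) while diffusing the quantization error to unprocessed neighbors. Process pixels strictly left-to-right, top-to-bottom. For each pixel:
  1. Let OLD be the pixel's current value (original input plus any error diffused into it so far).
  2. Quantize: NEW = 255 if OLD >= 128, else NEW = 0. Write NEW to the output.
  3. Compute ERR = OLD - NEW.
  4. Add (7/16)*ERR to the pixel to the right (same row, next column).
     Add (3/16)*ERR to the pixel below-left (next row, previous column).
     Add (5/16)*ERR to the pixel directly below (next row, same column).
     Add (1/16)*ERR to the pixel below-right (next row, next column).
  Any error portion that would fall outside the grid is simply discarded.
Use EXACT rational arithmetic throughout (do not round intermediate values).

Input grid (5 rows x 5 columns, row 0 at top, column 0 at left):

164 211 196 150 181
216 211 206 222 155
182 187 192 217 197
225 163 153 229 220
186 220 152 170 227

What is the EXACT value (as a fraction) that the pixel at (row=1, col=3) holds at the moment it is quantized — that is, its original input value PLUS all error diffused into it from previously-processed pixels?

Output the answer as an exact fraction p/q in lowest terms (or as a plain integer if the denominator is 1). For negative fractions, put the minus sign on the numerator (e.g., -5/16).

(0,0): OLD=164 → NEW=255, ERR=-91
(0,1): OLD=2739/16 → NEW=255, ERR=-1341/16
(0,2): OLD=40789/256 → NEW=255, ERR=-24491/256
(0,3): OLD=442963/4096 → NEW=0, ERR=442963/4096
(0,4): OLD=14962757/65536 → NEW=255, ERR=-1748923/65536
(1,0): OLD=43993/256 → NEW=255, ERR=-21287/256
(1,1): OLD=255599/2048 → NEW=0, ERR=255599/2048
(1,2): OLD=16105115/65536 → NEW=255, ERR=-606565/65536
(1,3): OLD=63114623/262144 → NEW=255, ERR=-3732097/262144
Target (1,3): original=222, with diffused error = 63114623/262144

Answer: 63114623/262144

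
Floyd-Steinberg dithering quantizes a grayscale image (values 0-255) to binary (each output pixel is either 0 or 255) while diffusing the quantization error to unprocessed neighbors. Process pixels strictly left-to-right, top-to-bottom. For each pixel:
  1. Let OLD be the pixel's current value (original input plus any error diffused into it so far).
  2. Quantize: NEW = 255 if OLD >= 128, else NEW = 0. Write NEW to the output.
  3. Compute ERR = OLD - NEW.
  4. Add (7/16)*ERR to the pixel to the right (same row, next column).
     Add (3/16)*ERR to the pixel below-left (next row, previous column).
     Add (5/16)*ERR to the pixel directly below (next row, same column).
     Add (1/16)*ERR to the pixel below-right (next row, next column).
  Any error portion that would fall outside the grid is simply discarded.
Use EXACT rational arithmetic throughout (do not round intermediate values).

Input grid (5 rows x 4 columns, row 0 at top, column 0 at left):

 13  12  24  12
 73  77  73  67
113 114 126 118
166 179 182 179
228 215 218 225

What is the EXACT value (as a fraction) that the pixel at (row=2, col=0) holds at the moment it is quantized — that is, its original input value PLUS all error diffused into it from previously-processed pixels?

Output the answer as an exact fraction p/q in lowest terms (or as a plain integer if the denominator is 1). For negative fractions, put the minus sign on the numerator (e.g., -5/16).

Answer: 5290525/32768

Derivation:
(0,0): OLD=13 → NEW=0, ERR=13
(0,1): OLD=283/16 → NEW=0, ERR=283/16
(0,2): OLD=8125/256 → NEW=0, ERR=8125/256
(0,3): OLD=106027/4096 → NEW=0, ERR=106027/4096
(1,0): OLD=20577/256 → NEW=0, ERR=20577/256
(1,1): OLD=254887/2048 → NEW=0, ERR=254887/2048
(1,2): OLD=9393075/65536 → NEW=255, ERR=-7318605/65536
(1,3): OLD=29586517/1048576 → NEW=0, ERR=29586517/1048576
(2,0): OLD=5290525/32768 → NEW=255, ERR=-3065315/32768
Target (2,0): original=113, with diffused error = 5290525/32768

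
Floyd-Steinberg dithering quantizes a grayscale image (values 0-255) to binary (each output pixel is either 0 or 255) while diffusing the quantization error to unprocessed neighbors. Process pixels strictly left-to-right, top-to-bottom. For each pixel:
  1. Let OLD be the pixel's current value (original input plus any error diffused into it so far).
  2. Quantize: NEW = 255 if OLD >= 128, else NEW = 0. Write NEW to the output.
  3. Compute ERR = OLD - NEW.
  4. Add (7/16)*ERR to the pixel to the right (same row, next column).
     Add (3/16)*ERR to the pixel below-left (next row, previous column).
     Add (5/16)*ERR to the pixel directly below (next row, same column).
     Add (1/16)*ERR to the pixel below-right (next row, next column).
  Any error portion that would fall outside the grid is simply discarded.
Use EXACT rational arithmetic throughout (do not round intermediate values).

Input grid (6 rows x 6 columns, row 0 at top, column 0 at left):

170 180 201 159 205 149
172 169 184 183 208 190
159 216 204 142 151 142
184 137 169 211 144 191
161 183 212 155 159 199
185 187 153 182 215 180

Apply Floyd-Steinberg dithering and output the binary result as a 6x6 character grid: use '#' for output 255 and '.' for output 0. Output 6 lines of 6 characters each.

(0,0): OLD=170 → NEW=255, ERR=-85
(0,1): OLD=2285/16 → NEW=255, ERR=-1795/16
(0,2): OLD=38891/256 → NEW=255, ERR=-26389/256
(0,3): OLD=466541/4096 → NEW=0, ERR=466541/4096
(0,4): OLD=16700667/65536 → NEW=255, ERR=-11013/65536
(0,5): OLD=156160733/1048576 → NEW=255, ERR=-111226147/1048576
(1,0): OLD=31847/256 → NEW=0, ERR=31847/256
(1,1): OLD=335313/2048 → NEW=255, ERR=-186927/2048
(1,2): OLD=8270629/65536 → NEW=0, ERR=8270629/65536
(1,3): OLD=70079617/262144 → NEW=255, ERR=3232897/262144
(1,4): OLD=3365057059/16777216 → NEW=255, ERR=-913133021/16777216
(1,5): OLD=35709894405/268435456 → NEW=255, ERR=-32741146875/268435456
(2,0): OLD=5923211/32768 → NEW=255, ERR=-2432629/32768
(2,1): OLD=195492009/1048576 → NEW=255, ERR=-71894871/1048576
(2,2): OLD=3524026427/16777216 → NEW=255, ERR=-754163653/16777216
(2,3): OLD=16625549091/134217728 → NEW=0, ERR=16625549091/134217728
(2,4): OLD=713334153193/4294967296 → NEW=255, ERR=-381882507287/4294967296
(2,5): OLD=4231934342127/68719476736 → NEW=0, ERR=4231934342127/68719476736
(3,0): OLD=2482102491/16777216 → NEW=255, ERR=-1796087589/16777216
(3,1): OLD=7471728831/134217728 → NEW=0, ERR=7471728831/134217728
(3,2): OLD=212867197997/1073741824 → NEW=255, ERR=-60936967123/1073741824
(3,3): OLD=14114948949383/68719476736 → NEW=255, ERR=-3408517618297/68719476736
(3,4): OLD=62563767324839/549755813888 → NEW=0, ERR=62563767324839/549755813888
(3,5): OLD=2238396551267945/8796093022208 → NEW=255, ERR=-4607169395095/8796093022208
(4,0): OLD=296316550261/2147483648 → NEW=255, ERR=-251291779979/2147483648
(4,1): OLD=4531006953841/34359738368 → NEW=255, ERR=-4230726329999/34359738368
(4,2): OLD=147966439295747/1099511627776 → NEW=255, ERR=-132409025787133/1099511627776
(4,3): OLD=1840227396525871/17592186044416 → NEW=0, ERR=1840227396525871/17592186044416
(4,4): OLD=66746092317995039/281474976710656 → NEW=255, ERR=-5030026743222241/281474976710656
(4,5): OLD=892301640411275385/4503599627370496 → NEW=255, ERR=-256116264568201095/4503599627370496
(5,0): OLD=68909304180963/549755813888 → NEW=0, ERR=68909304180963/549755813888
(5,1): OLD=3051664367328787/17592186044416 → NEW=255, ERR=-1434343073997293/17592186044416
(5,2): OLD=12893549082198401/140737488355328 → NEW=0, ERR=12893549082198401/140737488355328
(5,3): OLD=1098396220223104795/4503599627370496 → NEW=255, ERR=-50021684756371685/4503599627370496
(5,4): OLD=1805322275651018107/9007199254740992 → NEW=255, ERR=-491513534307934853/9007199254740992
(5,5): OLD=19778015612033390327/144115188075855872 → NEW=255, ERR=-16971357347309857033/144115188075855872
Row 0: ###.##
Row 1: .#.###
Row 2: ###.#.
Row 3: #.##.#
Row 4: ###.##
Row 5: .#.###

Answer: ###.##
.#.###
###.#.
#.##.#
###.##
.#.###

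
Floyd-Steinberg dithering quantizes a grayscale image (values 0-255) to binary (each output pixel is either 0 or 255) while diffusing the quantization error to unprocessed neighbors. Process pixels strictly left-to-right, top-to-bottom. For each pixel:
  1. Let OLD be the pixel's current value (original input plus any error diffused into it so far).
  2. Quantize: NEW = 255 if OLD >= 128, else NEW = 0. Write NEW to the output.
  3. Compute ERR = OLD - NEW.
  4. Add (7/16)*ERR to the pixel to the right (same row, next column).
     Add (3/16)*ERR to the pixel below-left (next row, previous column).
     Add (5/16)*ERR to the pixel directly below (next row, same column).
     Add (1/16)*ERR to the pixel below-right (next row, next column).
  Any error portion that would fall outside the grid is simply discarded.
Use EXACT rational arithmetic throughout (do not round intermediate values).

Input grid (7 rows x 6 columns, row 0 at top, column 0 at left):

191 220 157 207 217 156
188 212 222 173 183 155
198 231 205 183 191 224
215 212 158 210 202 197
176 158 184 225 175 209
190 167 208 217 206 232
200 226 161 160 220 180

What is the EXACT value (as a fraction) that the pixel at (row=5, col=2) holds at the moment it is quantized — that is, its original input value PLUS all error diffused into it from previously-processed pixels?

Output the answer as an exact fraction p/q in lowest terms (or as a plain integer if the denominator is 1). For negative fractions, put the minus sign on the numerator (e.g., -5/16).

(0,0): OLD=191 → NEW=255, ERR=-64
(0,1): OLD=192 → NEW=255, ERR=-63
(0,2): OLD=2071/16 → NEW=255, ERR=-2009/16
(0,3): OLD=38929/256 → NEW=255, ERR=-26351/256
(0,4): OLD=704375/4096 → NEW=255, ERR=-340105/4096
(0,5): OLD=7842881/65536 → NEW=0, ERR=7842881/65536
(1,0): OLD=2499/16 → NEW=255, ERR=-1581/16
(1,1): OLD=15557/128 → NEW=0, ERR=15557/128
(1,2): OLD=871209/4096 → NEW=255, ERR=-173271/4096
(1,3): OLD=1620533/16384 → NEW=0, ERR=1620533/16384
(1,4): OLD=226838719/1048576 → NEW=255, ERR=-40548161/1048576
(1,5): OLD=2856994953/16777216 → NEW=255, ERR=-1421195127/16777216
(2,0): OLD=388935/2048 → NEW=255, ERR=-133305/2048
(2,1): OLD=14837117/65536 → NEW=255, ERR=-1874563/65536
(2,2): OLD=215386039/1048576 → NEW=255, ERR=-52000841/1048576
(2,3): OLD=1529396671/8388608 → NEW=255, ERR=-609698369/8388608
(2,4): OLD=36887382461/268435456 → NEW=255, ERR=-31563658819/268435456
(2,5): OLD=617051123195/4294967296 → NEW=255, ERR=-478165537285/4294967296
(3,0): OLD=198491351/1048576 → NEW=255, ERR=-68895529/1048576
(3,1): OLD=1350140683/8388608 → NEW=255, ERR=-788954357/8388608
(3,2): OLD=5767323857/67108864 → NEW=0, ERR=5767323857/67108864
(3,3): OLD=857873269363/4294967296 → NEW=255, ERR=-237343391117/4294967296
(3,4): OLD=3974087840275/34359738368 → NEW=0, ERR=3974087840275/34359738368
(3,5): OLD=112953740397629/549755813888 → NEW=255, ERR=-27233992143811/549755813888
(4,0): OLD=18499635897/134217728 → NEW=255, ERR=-15725884743/134217728
(4,1): OLD=191890190053/2147483648 → NEW=0, ERR=191890190053/2147483648
(4,2): OLD=16060415210271/68719476736 → NEW=255, ERR=-1463051357409/68719476736
(4,3): OLD=247911552129595/1099511627776 → NEW=255, ERR=-32463912953285/1099511627776
(4,4): OLD=3263075360554987/17592186044416 → NEW=255, ERR=-1222932080771093/17592186044416
(4,5): OLD=47945039798340493/281474976710656 → NEW=255, ERR=-23831079262876787/281474976710656
(5,0): OLD=5845950080639/34359738368 → NEW=255, ERR=-2915783203201/34359738368
(5,1): OLD=161059100341615/1099511627776 → NEW=255, ERR=-119316364741265/1099511627776
(5,2): OLD=1353886036952117/8796093022208 → NEW=255, ERR=-889117683710923/8796093022208
Target (5,2): original=208, with diffused error = 1353886036952117/8796093022208

Answer: 1353886036952117/8796093022208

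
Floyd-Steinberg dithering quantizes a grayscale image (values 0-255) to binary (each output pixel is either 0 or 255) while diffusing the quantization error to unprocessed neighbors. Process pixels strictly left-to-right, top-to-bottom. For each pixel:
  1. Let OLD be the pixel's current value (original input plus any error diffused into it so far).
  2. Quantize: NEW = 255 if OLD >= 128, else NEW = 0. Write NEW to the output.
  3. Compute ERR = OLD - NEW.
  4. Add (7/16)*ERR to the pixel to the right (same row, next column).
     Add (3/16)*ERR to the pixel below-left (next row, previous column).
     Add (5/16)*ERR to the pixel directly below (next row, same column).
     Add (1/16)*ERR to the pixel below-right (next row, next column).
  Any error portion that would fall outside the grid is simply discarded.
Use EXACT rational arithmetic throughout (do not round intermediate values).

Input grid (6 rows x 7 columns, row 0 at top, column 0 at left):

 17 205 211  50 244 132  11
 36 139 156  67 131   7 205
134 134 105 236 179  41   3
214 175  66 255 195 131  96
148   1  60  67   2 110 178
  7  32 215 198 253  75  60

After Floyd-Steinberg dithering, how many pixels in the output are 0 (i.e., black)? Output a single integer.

(0,0): OLD=17 → NEW=0, ERR=17
(0,1): OLD=3399/16 → NEW=255, ERR=-681/16
(0,2): OLD=49249/256 → NEW=255, ERR=-16031/256
(0,3): OLD=92583/4096 → NEW=0, ERR=92583/4096
(0,4): OLD=16638865/65536 → NEW=255, ERR=-72815/65536
(0,5): OLD=137902327/1048576 → NEW=255, ERR=-129484553/1048576
(0,6): OLD=-721842495/16777216 → NEW=0, ERR=-721842495/16777216
(1,0): OLD=8533/256 → NEW=0, ERR=8533/256
(1,1): OLD=265427/2048 → NEW=255, ERR=-256813/2048
(1,2): OLD=5449167/65536 → NEW=0, ERR=5449167/65536
(1,3): OLD=27870755/262144 → NEW=0, ERR=27870755/262144
(1,4): OLD=2607618825/16777216 → NEW=255, ERR=-1670571255/16777216
(1,5): OLD=-11178941479/134217728 → NEW=0, ERR=-11178941479/134217728
(1,6): OLD=316533834903/2147483648 → NEW=255, ERR=-231074495337/2147483648
(2,0): OLD=3961793/32768 → NEW=0, ERR=3961793/32768
(2,1): OLD=173416155/1048576 → NEW=255, ERR=-93970725/1048576
(2,2): OLD=1742706769/16777216 → NEW=0, ERR=1742706769/16777216
(2,3): OLD=40425814793/134217728 → NEW=255, ERR=6200294153/134217728
(2,4): OLD=170855891993/1073741824 → NEW=255, ERR=-102948273127/1073741824
(2,5): OLD=-1833898475661/34359738368 → NEW=0, ERR=-1833898475661/34359738368
(2,6): OLD=-32535790533547/549755813888 → NEW=0, ERR=-32535790533547/549755813888
(3,0): OLD=3942298929/16777216 → NEW=255, ERR=-335891151/16777216
(3,1): OLD=22181933533/134217728 → NEW=255, ERR=-12043587107/134217728
(3,2): OLD=66854855719/1073741824 → NEW=0, ERR=66854855719/1073741824
(3,3): OLD=1224887702977/4294967296 → NEW=255, ERR=129671042497/4294967296
(3,4): OLD=94077818263857/549755813888 → NEW=255, ERR=-46109914277583/549755813888
(3,5): OLD=266245010235811/4398046511104 → NEW=0, ERR=266245010235811/4398046511104
(3,6): OLD=7082943886479933/70368744177664 → NEW=0, ERR=7082943886479933/70368744177664
(4,0): OLD=268261172543/2147483648 → NEW=0, ERR=268261172543/2147483648
(4,1): OLD=1306836044595/34359738368 → NEW=0, ERR=1306836044595/34359738368
(4,2): OLD=52858924781021/549755813888 → NEW=0, ERR=52858924781021/549755813888
(4,3): OLD=469120058224271/4398046511104 → NEW=0, ERR=469120058224271/4398046511104
(4,4): OLD=1255849751523133/35184372088832 → NEW=0, ERR=1255849751523133/35184372088832
(4,5): OLD=178077249724786557/1125899906842624 → NEW=255, ERR=-109027226520082563/1125899906842624
(4,6): OLD=3078166582585977467/18014398509481984 → NEW=255, ERR=-1515505037331928453/18014398509481984
(5,0): OLD=29229692634441/549755813888 → NEW=0, ERR=29229692634441/549755813888
(5,1): OLD=408940671616707/4398046511104 → NEW=0, ERR=408940671616707/4398046511104
(5,2): OLD=10840428439568261/35184372088832 → NEW=255, ERR=1868413556916101/35184372088832
(5,3): OLD=75229154222679033/281474976710656 → NEW=255, ERR=3453035161461753/281474976710656
(5,4): OLD=4648276823008738003/18014398509481984 → NEW=255, ERR=54605203090832083/18014398509481984
(5,5): OLD=4686908236095829539/144115188075855872 → NEW=0, ERR=4686908236095829539/144115188075855872
(5,6): OLD=96583251717644737709/2305843009213693952 → NEW=0, ERR=96583251717644737709/2305843009213693952
Output grid:
  Row 0: .##.##.  (3 black, running=3)
  Row 1: .#..#.#  (4 black, running=7)
  Row 2: .#.##..  (4 black, running=11)
  Row 3: ##.##..  (3 black, running=14)
  Row 4: .....##  (5 black, running=19)
  Row 5: ..###..  (4 black, running=23)

Answer: 23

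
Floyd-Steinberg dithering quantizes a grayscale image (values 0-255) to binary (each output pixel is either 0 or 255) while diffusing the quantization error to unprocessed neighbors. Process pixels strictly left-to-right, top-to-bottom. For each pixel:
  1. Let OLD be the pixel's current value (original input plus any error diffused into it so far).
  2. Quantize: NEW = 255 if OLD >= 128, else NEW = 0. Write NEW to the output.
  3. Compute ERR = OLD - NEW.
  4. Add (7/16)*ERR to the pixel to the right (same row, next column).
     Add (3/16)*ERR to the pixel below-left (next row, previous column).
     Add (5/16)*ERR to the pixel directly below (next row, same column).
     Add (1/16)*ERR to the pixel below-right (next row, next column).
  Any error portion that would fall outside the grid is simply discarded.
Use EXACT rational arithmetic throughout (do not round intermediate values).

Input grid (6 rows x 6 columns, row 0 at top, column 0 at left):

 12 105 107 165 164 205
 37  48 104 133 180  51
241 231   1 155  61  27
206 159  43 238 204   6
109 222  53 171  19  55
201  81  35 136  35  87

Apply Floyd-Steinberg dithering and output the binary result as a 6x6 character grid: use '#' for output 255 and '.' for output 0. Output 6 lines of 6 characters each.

Answer: ..#.##
..#.#.
##.#..
##.##.
.#.#..
#.....

Derivation:
(0,0): OLD=12 → NEW=0, ERR=12
(0,1): OLD=441/4 → NEW=0, ERR=441/4
(0,2): OLD=9935/64 → NEW=255, ERR=-6385/64
(0,3): OLD=124265/1024 → NEW=0, ERR=124265/1024
(0,4): OLD=3556831/16384 → NEW=255, ERR=-621089/16384
(0,5): OLD=49391897/262144 → NEW=255, ERR=-17454823/262144
(1,0): OLD=3931/64 → NEW=0, ERR=3931/64
(1,1): OLD=46781/512 → NEW=0, ERR=46781/512
(1,2): OLD=2333761/16384 → NEW=255, ERR=-1844159/16384
(1,3): OLD=7099853/65536 → NEW=0, ERR=7099853/65536
(1,4): OLD=883530855/4194304 → NEW=255, ERR=-186016665/4194304
(1,5): OLD=565050785/67108864 → NEW=0, ERR=565050785/67108864
(2,0): OLD=2271855/8192 → NEW=255, ERR=182895/8192
(2,1): OLD=66074613/262144 → NEW=255, ERR=-772107/262144
(2,2): OLD=-39593057/4194304 → NEW=0, ERR=-39593057/4194304
(2,3): OLD=5683260391/33554432 → NEW=255, ERR=-2873119769/33554432
(2,4): OLD=19358643125/1073741824 → NEW=0, ERR=19358643125/1073741824
(2,5): OLD=596950766403/17179869184 → NEW=0, ERR=596950766403/17179869184
(3,0): OLD=890973503/4194304 → NEW=255, ERR=-178574017/4194304
(3,1): OLD=4666692883/33554432 → NEW=255, ERR=-3889687277/33554432
(3,2): OLD=-7222136503/268435456 → NEW=0, ERR=-7222136503/268435456
(3,3): OLD=3474829987451/17179869184 → NEW=255, ERR=-906036654469/17179869184
(3,4): OLD=25800671431387/137438953472 → NEW=255, ERR=-9246261703973/137438953472
(3,5): OLD=-25173755418379/2199023255552 → NEW=0, ERR=-25173755418379/2199023255552
(4,0): OLD=39706906897/536870912 → NEW=0, ERR=39706906897/536870912
(4,1): OLD=1807548552349/8589934592 → NEW=255, ERR=-382884768611/8589934592
(4,2): OLD=2187428777287/274877906944 → NEW=0, ERR=2187428777287/274877906944
(4,3): OLD=632021984479363/4398046511104 → NEW=255, ERR=-489479875852157/4398046511104
(4,4): OLD=-3951742780279501/70368744177664 → NEW=0, ERR=-3951742780279501/70368744177664
(4,5): OLD=25500408555012997/1125899906842624 → NEW=0, ERR=25500408555012997/1125899906842624
(5,0): OLD=29653127893799/137438953472 → NEW=255, ERR=-5393805241561/137438953472
(5,1): OLD=246359153702935/4398046511104 → NEW=0, ERR=246359153702935/4398046511104
(5,2): OLD=1348968897618221/35184372088832 → NEW=0, ERR=1348968897618221/35184372088832
(5,3): OLD=121554315255226367/1125899906842624 → NEW=0, ERR=121554315255226367/1125899906842624
(5,4): OLD=139554888705372591/2251799813685248 → NEW=0, ERR=139554888705372591/2251799813685248
(5,5): OLD=4239937878168659291/36028797018963968 → NEW=0, ERR=4239937878168659291/36028797018963968
Row 0: ..#.##
Row 1: ..#.#.
Row 2: ##.#..
Row 3: ##.##.
Row 4: .#.#..
Row 5: #.....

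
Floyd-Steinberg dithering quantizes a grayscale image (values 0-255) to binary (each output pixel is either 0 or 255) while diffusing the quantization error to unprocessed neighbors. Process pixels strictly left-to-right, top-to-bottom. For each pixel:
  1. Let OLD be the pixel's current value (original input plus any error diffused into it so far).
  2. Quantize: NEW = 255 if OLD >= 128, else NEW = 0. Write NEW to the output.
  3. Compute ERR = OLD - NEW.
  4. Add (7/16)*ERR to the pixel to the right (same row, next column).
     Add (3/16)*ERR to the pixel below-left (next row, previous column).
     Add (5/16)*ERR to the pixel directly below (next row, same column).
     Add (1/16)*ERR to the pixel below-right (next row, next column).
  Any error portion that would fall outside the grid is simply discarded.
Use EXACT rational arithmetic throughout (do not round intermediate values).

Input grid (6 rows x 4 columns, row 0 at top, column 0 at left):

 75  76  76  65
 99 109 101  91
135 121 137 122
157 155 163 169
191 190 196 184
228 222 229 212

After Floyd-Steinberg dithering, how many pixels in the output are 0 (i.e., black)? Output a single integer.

(0,0): OLD=75 → NEW=0, ERR=75
(0,1): OLD=1741/16 → NEW=0, ERR=1741/16
(0,2): OLD=31643/256 → NEW=0, ERR=31643/256
(0,3): OLD=487741/4096 → NEW=0, ERR=487741/4096
(1,0): OLD=36567/256 → NEW=255, ERR=-28713/256
(1,1): OLD=249441/2048 → NEW=0, ERR=249441/2048
(1,2): OLD=14551669/65536 → NEW=255, ERR=-2160011/65536
(1,3): OLD=127420227/1048576 → NEW=0, ERR=127420227/1048576
(2,0): OLD=4023483/32768 → NEW=0, ERR=4023483/32768
(2,1): OLD=209286457/1048576 → NEW=255, ERR=-58100423/1048576
(2,2): OLD=278618653/2097152 → NEW=255, ERR=-256155107/2097152
(2,3): OLD=3505636873/33554432 → NEW=0, ERR=3505636873/33554432
(3,0): OLD=3103478923/16777216 → NEW=255, ERR=-1174711157/16777216
(3,1): OLD=24648784469/268435456 → NEW=0, ERR=24648784469/268435456
(3,2): OLD=777943468715/4294967296 → NEW=255, ERR=-317273191765/4294967296
(3,3): OLD=11111681165613/68719476736 → NEW=255, ERR=-6411785402067/68719476736
(4,0): OLD=800308214383/4294967296 → NEW=255, ERR=-294908446097/4294967296
(4,1): OLD=5855849291597/34359738368 → NEW=255, ERR=-2905883992243/34359738368
(4,2): OLD=136514780429357/1099511627776 → NEW=0, ERR=136514780429357/1099511627776
(4,3): OLD=3598400925920843/17592186044416 → NEW=255, ERR=-887606515405237/17592186044416
(5,0): OLD=104830335745855/549755813888 → NEW=255, ERR=-35357396795585/549755813888
(5,1): OLD=3279568087050521/17592186044416 → NEW=255, ERR=-1206439354275559/17592186044416
(5,2): OLD=1961976389716117/8796093022208 → NEW=255, ERR=-281027330946923/8796093022208
(5,3): OLD=53484516339245677/281474976710656 → NEW=255, ERR=-18291602721971603/281474976710656
Output grid:
  Row 0: ....  (4 black, running=4)
  Row 1: #.#.  (2 black, running=6)
  Row 2: .##.  (2 black, running=8)
  Row 3: #.##  (1 black, running=9)
  Row 4: ##.#  (1 black, running=10)
  Row 5: ####  (0 black, running=10)

Answer: 10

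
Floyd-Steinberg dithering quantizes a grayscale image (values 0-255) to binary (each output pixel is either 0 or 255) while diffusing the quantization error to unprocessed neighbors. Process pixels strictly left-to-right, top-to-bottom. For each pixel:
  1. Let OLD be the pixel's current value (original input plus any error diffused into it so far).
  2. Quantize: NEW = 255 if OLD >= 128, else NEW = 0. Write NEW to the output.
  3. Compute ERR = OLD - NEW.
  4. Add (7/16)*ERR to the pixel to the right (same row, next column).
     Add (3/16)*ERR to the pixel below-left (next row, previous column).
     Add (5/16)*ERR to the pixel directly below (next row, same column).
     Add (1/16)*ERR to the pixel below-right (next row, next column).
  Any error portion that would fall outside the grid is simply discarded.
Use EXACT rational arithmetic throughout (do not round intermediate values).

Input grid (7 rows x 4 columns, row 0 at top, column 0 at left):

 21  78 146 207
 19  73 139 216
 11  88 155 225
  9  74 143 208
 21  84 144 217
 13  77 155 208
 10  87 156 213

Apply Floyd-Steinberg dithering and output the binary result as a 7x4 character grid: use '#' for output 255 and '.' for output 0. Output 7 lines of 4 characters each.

Answer: ..##
..##
..##
..#.
.#.#
..##
..##

Derivation:
(0,0): OLD=21 → NEW=0, ERR=21
(0,1): OLD=1395/16 → NEW=0, ERR=1395/16
(0,2): OLD=47141/256 → NEW=255, ERR=-18139/256
(0,3): OLD=720899/4096 → NEW=255, ERR=-323581/4096
(1,0): OLD=10729/256 → NEW=0, ERR=10729/256
(1,1): OLD=218335/2048 → NEW=0, ERR=218335/2048
(1,2): OLD=10101451/65536 → NEW=255, ERR=-6610229/65536
(1,3): OLD=149690749/1048576 → NEW=255, ERR=-117696131/1048576
(2,0): OLD=1444613/32768 → NEW=0, ERR=1444613/32768
(2,1): OLD=130348807/1048576 → NEW=0, ERR=130348807/1048576
(2,2): OLD=342848867/2097152 → NEW=255, ERR=-191924893/2097152
(2,3): OLD=4817784311/33554432 → NEW=255, ERR=-3738595849/33554432
(3,0): OLD=773179445/16777216 → NEW=0, ERR=773179445/16777216
(3,1): OLD=31837828843/268435456 → NEW=0, ERR=31837828843/268435456
(3,2): OLD=657856187925/4294967296 → NEW=255, ERR=-437360472555/4294967296
(3,3): OLD=8446364328979/68719476736 → NEW=0, ERR=8446364328979/68719476736
(4,0): OLD=247562155345/4294967296 → NEW=0, ERR=247562155345/4294967296
(4,1): OLD=4469124980467/34359738368 → NEW=255, ERR=-4292608303373/34359738368
(4,2): OLD=96733897518867/1099511627776 → NEW=0, ERR=96733897518867/1099511627776
(4,3): OLD=5058386519614581/17592186044416 → NEW=255, ERR=572379078288501/17592186044416
(5,0): OLD=4171486884225/549755813888 → NEW=0, ERR=4171486884225/549755813888
(5,1): OLD=1079759417584423/17592186044416 → NEW=0, ERR=1079759417584423/17592186044416
(5,2): OLD=1826405340571579/8796093022208 → NEW=255, ERR=-416598380091461/8796093022208
(5,3): OLD=57124055586280371/281474976710656 → NEW=255, ERR=-14652063474936909/281474976710656
(6,0): OLD=6721465921335829/281474976710656 → NEW=0, ERR=6721465921335829/281474976710656
(6,1): OLD=487386539233280739/4503599627370496 → NEW=0, ERR=487386539233280739/4503599627370496
(6,2): OLD=13159317955620223685/72057594037927936 → NEW=255, ERR=-5215368524051399995/72057594037927936
(6,3): OLD=186897285635270113891/1152921504606846976 → NEW=255, ERR=-107097698039475864989/1152921504606846976
Row 0: ..##
Row 1: ..##
Row 2: ..##
Row 3: ..#.
Row 4: .#.#
Row 5: ..##
Row 6: ..##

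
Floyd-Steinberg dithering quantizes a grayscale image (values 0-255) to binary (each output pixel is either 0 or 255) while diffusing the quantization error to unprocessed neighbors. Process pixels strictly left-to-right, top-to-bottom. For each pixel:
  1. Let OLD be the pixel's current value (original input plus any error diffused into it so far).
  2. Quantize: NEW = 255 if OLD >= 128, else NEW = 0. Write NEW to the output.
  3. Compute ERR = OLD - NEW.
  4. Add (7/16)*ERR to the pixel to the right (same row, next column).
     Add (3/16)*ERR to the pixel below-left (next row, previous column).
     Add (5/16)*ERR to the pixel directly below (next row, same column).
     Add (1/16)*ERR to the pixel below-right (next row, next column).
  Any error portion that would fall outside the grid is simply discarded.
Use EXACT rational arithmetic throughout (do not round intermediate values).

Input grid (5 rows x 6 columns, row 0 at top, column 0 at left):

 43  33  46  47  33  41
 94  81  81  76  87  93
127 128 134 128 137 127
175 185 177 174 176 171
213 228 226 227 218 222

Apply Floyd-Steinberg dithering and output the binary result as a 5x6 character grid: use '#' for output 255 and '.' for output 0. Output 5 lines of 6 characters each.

Answer: ......
.#.#.#
#.#.#.
##.###
#####.

Derivation:
(0,0): OLD=43 → NEW=0, ERR=43
(0,1): OLD=829/16 → NEW=0, ERR=829/16
(0,2): OLD=17579/256 → NEW=0, ERR=17579/256
(0,3): OLD=315565/4096 → NEW=0, ERR=315565/4096
(0,4): OLD=4371643/65536 → NEW=0, ERR=4371643/65536
(0,5): OLD=73593117/1048576 → NEW=0, ERR=73593117/1048576
(1,0): OLD=29991/256 → NEW=0, ERR=29991/256
(1,1): OLD=335889/2048 → NEW=255, ERR=-186351/2048
(1,2): OLD=5264741/65536 → NEW=0, ERR=5264741/65536
(1,3): OLD=39851329/262144 → NEW=255, ERR=-26995391/262144
(1,4): OLD=1355042275/16777216 → NEW=0, ERR=1355042275/16777216
(1,5): OLD=41456383301/268435456 → NEW=255, ERR=-26994657979/268435456
(2,0): OLD=4802123/32768 → NEW=255, ERR=-3553717/32768
(2,1): OLD=78121449/1048576 → NEW=0, ERR=78121449/1048576
(2,2): OLD=2796819963/16777216 → NEW=255, ERR=-1481370117/16777216
(2,3): OLD=10382261475/134217728 → NEW=0, ERR=10382261475/134217728
(2,4): OLD=733538307881/4294967296 → NEW=255, ERR=-361678352599/4294967296
(2,5): OLD=4382943261359/68719476736 → NEW=0, ERR=4382943261359/68719476736
(3,0): OLD=2601782427/16777216 → NEW=255, ERR=-1676407653/16777216
(3,1): OLD=18955904127/134217728 → NEW=255, ERR=-15269616513/134217728
(3,2): OLD=127554407661/1073741824 → NEW=0, ERR=127554407661/1073741824
(3,3): OLD=15725608394823/68719476736 → NEW=255, ERR=-1797858172857/68719476736
(3,4): OLD=85229659364967/549755813888 → NEW=255, ERR=-54958073176473/549755813888
(3,5): OLD=1248448295883945/8796093022208 → NEW=255, ERR=-994555424779095/8796093022208
(4,0): OLD=344548861365/2147483648 → NEW=255, ERR=-203059468875/2147483648
(4,1): OLD=5741781011121/34359738368 → NEW=255, ERR=-3019952272719/34359738368
(4,2): OLD=233816088337603/1099511627776 → NEW=255, ERR=-46559376745277/1099511627776
(4,3): OLD=3324549215422959/17592186044416 → NEW=255, ERR=-1161458225903121/17592186044416
(4,4): OLD=38010461392439519/281474976710656 → NEW=255, ERR=-33765657668777761/281474976710656
(4,5): OLD=576172112163796409/4503599627370496 → NEW=0, ERR=576172112163796409/4503599627370496
Row 0: ......
Row 1: .#.#.#
Row 2: #.#.#.
Row 3: ##.###
Row 4: #####.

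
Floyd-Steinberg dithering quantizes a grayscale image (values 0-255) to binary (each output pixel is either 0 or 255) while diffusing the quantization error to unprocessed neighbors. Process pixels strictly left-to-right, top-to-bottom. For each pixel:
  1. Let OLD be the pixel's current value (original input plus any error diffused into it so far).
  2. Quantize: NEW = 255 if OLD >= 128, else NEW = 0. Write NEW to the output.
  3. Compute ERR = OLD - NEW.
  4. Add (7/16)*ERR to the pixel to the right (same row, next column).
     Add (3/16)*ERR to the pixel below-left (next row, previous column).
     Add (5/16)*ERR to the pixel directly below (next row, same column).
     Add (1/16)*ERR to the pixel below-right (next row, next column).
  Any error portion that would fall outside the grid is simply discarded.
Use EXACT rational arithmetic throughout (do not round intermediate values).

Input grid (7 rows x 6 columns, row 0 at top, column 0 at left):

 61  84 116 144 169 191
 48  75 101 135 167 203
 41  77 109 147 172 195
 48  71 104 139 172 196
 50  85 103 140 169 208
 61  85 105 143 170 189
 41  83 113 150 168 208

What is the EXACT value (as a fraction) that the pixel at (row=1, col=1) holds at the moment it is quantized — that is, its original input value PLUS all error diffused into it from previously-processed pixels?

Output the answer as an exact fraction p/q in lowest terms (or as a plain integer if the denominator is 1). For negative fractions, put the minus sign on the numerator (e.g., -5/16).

(0,0): OLD=61 → NEW=0, ERR=61
(0,1): OLD=1771/16 → NEW=0, ERR=1771/16
(0,2): OLD=42093/256 → NEW=255, ERR=-23187/256
(0,3): OLD=427515/4096 → NEW=0, ERR=427515/4096
(0,4): OLD=14068189/65536 → NEW=255, ERR=-2643491/65536
(0,5): OLD=181773579/1048576 → NEW=255, ERR=-85613301/1048576
(1,0): OLD=22481/256 → NEW=0, ERR=22481/256
(1,1): OLD=276151/2048 → NEW=255, ERR=-246089/2048
Target (1,1): original=75, with diffused error = 276151/2048

Answer: 276151/2048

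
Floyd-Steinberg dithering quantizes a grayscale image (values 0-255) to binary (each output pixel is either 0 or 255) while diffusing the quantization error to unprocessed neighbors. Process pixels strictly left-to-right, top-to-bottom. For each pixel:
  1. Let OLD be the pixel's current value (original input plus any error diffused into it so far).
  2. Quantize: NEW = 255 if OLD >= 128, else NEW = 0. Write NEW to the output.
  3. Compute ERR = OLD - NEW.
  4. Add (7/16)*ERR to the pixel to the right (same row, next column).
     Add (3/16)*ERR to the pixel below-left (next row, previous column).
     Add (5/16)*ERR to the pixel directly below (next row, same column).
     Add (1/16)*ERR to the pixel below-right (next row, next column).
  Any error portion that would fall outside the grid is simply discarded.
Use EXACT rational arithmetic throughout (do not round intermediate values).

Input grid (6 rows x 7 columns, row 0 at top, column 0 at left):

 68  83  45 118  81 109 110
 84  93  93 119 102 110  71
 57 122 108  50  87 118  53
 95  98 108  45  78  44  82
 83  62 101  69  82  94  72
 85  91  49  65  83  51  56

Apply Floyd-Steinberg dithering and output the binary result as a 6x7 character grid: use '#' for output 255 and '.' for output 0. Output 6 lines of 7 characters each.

(0,0): OLD=68 → NEW=0, ERR=68
(0,1): OLD=451/4 → NEW=0, ERR=451/4
(0,2): OLD=6037/64 → NEW=0, ERR=6037/64
(0,3): OLD=163091/1024 → NEW=255, ERR=-98029/1024
(0,4): OLD=640901/16384 → NEW=0, ERR=640901/16384
(0,5): OLD=33060003/262144 → NEW=0, ERR=33060003/262144
(0,6): OLD=692793461/4194304 → NEW=255, ERR=-376754059/4194304
(1,0): OLD=8089/64 → NEW=0, ERR=8089/64
(1,1): OLD=105199/512 → NEW=255, ERR=-25361/512
(1,2): OLD=1472987/16384 → NEW=0, ERR=1472987/16384
(1,3): OLD=9282975/65536 → NEW=255, ERR=-7428705/65536
(1,4): OLD=345171933/4194304 → NEW=0, ERR=345171933/4194304
(1,5): OLD=5738393645/33554432 → NEW=255, ERR=-2817986515/33554432
(1,6): OLD=7553447171/536870912 → NEW=0, ERR=7553447171/536870912
(2,0): OLD=714421/8192 → NEW=0, ERR=714421/8192
(2,1): OLD=44415447/262144 → NEW=255, ERR=-22431273/262144
(2,2): OLD=311675589/4194304 → NEW=0, ERR=311675589/4194304
(2,3): OLD=2286293597/33554432 → NEW=0, ERR=2286293597/33554432
(2,4): OLD=32130622669/268435456 → NEW=0, ERR=32130622669/268435456
(2,5): OLD=1304844426959/8589934592 → NEW=255, ERR=-885588894001/8589934592
(2,6): OLD=968013501849/137438953472 → NEW=0, ERR=968013501849/137438953472
(3,0): OLD=445472421/4194304 → NEW=0, ERR=445472421/4194304
(3,1): OLD=4600642049/33554432 → NEW=255, ERR=-3955738111/33554432
(3,2): OLD=23373296563/268435456 → NEW=0, ERR=23373296563/268435456
(3,3): OLD=141169363461/1073741824 → NEW=255, ERR=-132634801659/1073741824
(3,4): OLD=6362113583781/137438953472 → NEW=0, ERR=6362113583781/137438953472
(3,5): OLD=44899813061375/1099511627776 → NEW=0, ERR=44899813061375/1099511627776
(3,6): OLD=1682223108713569/17592186044416 → NEW=0, ERR=1682223108713569/17592186044416
(4,0): OLD=50511968203/536870912 → NEW=0, ERR=50511968203/536870912
(4,1): OLD=766960922511/8589934592 → NEW=0, ERR=766960922511/8589934592
(4,2): OLD=18793884012097/137438953472 → NEW=255, ERR=-16253049123263/137438953472
(4,3): OLD=-7935771849957/1099511627776 → NEW=0, ERR=-7935771849957/1099511627776
(4,4): OLD=820187399164481/8796093022208 → NEW=0, ERR=820187399164481/8796093022208
(4,5): OLD=47394276308879073/281474976710656 → NEW=255, ERR=-24381842752338207/281474976710656
(4,6): OLD=299658474745105783/4503599627370496 → NEW=0, ERR=299658474745105783/4503599627370496
(5,0): OLD=18024151268893/137438953472 → NEW=255, ERR=-17022781866467/137438953472
(5,1): OLD=53240216740511/1099511627776 → NEW=0, ERR=53240216740511/1099511627776
(5,2): OLD=329470175480489/8796093022208 → NEW=0, ERR=329470175480489/8796093022208
(5,3): OLD=6278582075533037/70368744177664 → NEW=0, ERR=6278582075533037/70368744177664
(5,4): OLD=605651965202389551/4503599627370496 → NEW=255, ERR=-542765939777086929/4503599627370496
(5,5): OLD=-378030165042404353/36028797018963968 → NEW=0, ERR=-378030165042404353/36028797018963968
(5,6): OLD=38501054091199825681/576460752303423488 → NEW=0, ERR=38501054091199825681/576460752303423488
Row 0: ...#..#
Row 1: .#.#.#.
Row 2: .#...#.
Row 3: .#.#...
Row 4: ..#..#.
Row 5: #...#..

Answer: ...#..#
.#.#.#.
.#...#.
.#.#...
..#..#.
#...#..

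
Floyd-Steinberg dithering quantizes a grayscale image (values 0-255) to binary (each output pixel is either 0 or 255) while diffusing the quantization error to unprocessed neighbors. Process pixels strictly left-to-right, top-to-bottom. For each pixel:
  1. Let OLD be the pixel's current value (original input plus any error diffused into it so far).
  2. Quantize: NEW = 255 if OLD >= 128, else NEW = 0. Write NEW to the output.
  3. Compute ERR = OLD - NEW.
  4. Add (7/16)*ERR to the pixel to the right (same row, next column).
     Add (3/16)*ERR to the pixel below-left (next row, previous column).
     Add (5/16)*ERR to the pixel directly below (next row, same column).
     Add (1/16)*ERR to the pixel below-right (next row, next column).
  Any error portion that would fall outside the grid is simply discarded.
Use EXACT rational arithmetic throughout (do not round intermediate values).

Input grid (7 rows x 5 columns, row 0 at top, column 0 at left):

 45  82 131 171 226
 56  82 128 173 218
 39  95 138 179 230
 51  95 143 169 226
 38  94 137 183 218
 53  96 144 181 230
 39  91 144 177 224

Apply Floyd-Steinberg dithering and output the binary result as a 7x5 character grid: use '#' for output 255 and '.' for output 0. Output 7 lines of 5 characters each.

Answer: ..###
.#.##
..#.#
.#.##
..###
.#.##
..#.#

Derivation:
(0,0): OLD=45 → NEW=0, ERR=45
(0,1): OLD=1627/16 → NEW=0, ERR=1627/16
(0,2): OLD=44925/256 → NEW=255, ERR=-20355/256
(0,3): OLD=557931/4096 → NEW=255, ERR=-486549/4096
(0,4): OLD=11405293/65536 → NEW=255, ERR=-5306387/65536
(1,0): OLD=22817/256 → NEW=0, ERR=22817/256
(1,1): OLD=288103/2048 → NEW=255, ERR=-234137/2048
(1,2): OLD=2439155/65536 → NEW=0, ERR=2439155/65536
(1,3): OLD=34605943/262144 → NEW=255, ERR=-32240777/262144
(1,4): OLD=551405957/4194304 → NEW=255, ERR=-518141563/4194304
(2,0): OLD=1488221/32768 → NEW=0, ERR=1488221/32768
(2,1): OLD=96146511/1048576 → NEW=0, ERR=96146511/1048576
(2,2): OLD=2676646317/16777216 → NEW=255, ERR=-1601543763/16777216
(2,3): OLD=20928816567/268435456 → NEW=0, ERR=20928816567/268435456
(2,4): OLD=935524338241/4294967296 → NEW=255, ERR=-159692322239/4294967296
(3,0): OLD=1382192909/16777216 → NEW=0, ERR=1382192909/16777216
(3,1): OLD=19412888713/134217728 → NEW=255, ERR=-14812631927/134217728
(3,2): OLD=366079931827/4294967296 → NEW=0, ERR=366079931827/4294967296
(3,3): OLD=1870173030811/8589934592 → NEW=255, ERR=-320260290149/8589934592
(3,4): OLD=27892180361383/137438953472 → NEW=255, ERR=-7154752773977/137438953472
(4,0): OLD=92454199203/2147483648 → NEW=0, ERR=92454199203/2147483648
(4,1): OLD=6836049673891/68719476736 → NEW=0, ERR=6836049673891/68719476736
(4,2): OLD=212501520758509/1099511627776 → NEW=255, ERR=-67873944324371/1099511627776
(4,3): OLD=2461288246134435/17592186044416 → NEW=255, ERR=-2024719195191645/17592186044416
(4,4): OLD=41953575707011061/281474976710656 → NEW=255, ERR=-29822543354206219/281474976710656
(5,0): OLD=93574937166281/1099511627776 → NEW=0, ERR=93574937166281/1099511627776
(5,1): OLD=1367236555679003/8796093022208 → NEW=255, ERR=-875767164984037/8796093022208
(5,2): OLD=18517611921549427/281474976710656 → NEW=0, ERR=18517611921549427/281474976710656
(5,3): OLD=168988480144979133/1125899906842624 → NEW=255, ERR=-118115996099889987/1125899906842624
(5,4): OLD=2590466788905236751/18014398509481984 → NEW=255, ERR=-2003204831012669169/18014398509481984
(6,0): OLD=6604458037556921/140737488355328 → NEW=0, ERR=6604458037556921/140737488355328
(6,1): OLD=441675251898282327/4503599627370496 → NEW=0, ERR=441675251898282327/4503599627370496
(6,2): OLD=13083644516803046445/72057594037927936 → NEW=255, ERR=-5291041962868577235/72057594037927936
(6,3): OLD=109934744503131701551/1152921504606846976 → NEW=0, ERR=109934744503131701551/1152921504606846976
(6,4): OLD=4139637558102519992073/18446744073709551616 → NEW=255, ERR=-564282180693415670007/18446744073709551616
Row 0: ..###
Row 1: .#.##
Row 2: ..#.#
Row 3: .#.##
Row 4: ..###
Row 5: .#.##
Row 6: ..#.#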